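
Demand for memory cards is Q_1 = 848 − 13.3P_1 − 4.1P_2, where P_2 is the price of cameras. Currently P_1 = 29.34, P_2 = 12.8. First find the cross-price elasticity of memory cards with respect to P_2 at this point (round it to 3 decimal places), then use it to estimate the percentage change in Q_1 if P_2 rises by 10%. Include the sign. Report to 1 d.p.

-1.3%

At P_1 = 29.34, P_2 = 12.8: Q_1 = 405.298.
∂Q_1/∂P_2 = -4.1.
ε = (∂Q_1/∂P_2)(P_2/Q_1) = -4.1000 × 12.8/405.298 ≈ -0.129.
%ΔQ_1 ≈ ε × %ΔP_2 = -0.129 × (10%) = -1.3%.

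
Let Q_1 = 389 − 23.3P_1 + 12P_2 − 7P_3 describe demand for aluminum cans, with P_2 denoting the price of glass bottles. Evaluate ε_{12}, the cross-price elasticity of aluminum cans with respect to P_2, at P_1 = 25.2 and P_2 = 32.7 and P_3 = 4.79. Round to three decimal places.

2.442

At P_1 = 25.2 and P_2 = 32.7 and P_3 = 4.79: Q_1 = 160.71.
∂Q_1/∂P_2 = 12.
ε = (∂Q_1/∂P_2)(P_2/Q_1) = 12 × (32.7/160.71) ≈ 2.442.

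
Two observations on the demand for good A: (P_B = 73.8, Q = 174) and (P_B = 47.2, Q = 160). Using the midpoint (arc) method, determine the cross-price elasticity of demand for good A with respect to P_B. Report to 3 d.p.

0.191

ΔQ_A = 160 − 174 = -14; ΔP_B = 47.2 − 73.8 = -26.6.
Midpoints: Q̄_A = 167.0, P̄_B = 60.50.
ε = (ΔQ_A/Q̄_A)/(ΔP_B/P̄_B) = (-14/167.0)/(-26.6/60.50) ≈ 0.191.
ε > 0: good A and good B are substitutes.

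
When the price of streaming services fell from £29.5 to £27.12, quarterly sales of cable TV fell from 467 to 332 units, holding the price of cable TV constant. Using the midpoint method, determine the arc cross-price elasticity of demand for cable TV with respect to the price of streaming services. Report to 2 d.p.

4.02

ΔQ_A = 332 − 467 = -135; ΔP_B = 27.12 − 29.5 = -2.38.
Midpoints: Q̄_A = 399.5, P̄_B = 28.31.
ε = (ΔQ_A/Q̄_A)/(ΔP_B/P̄_B) = (-135/399.5)/(-2.38/28.31) ≈ 4.02.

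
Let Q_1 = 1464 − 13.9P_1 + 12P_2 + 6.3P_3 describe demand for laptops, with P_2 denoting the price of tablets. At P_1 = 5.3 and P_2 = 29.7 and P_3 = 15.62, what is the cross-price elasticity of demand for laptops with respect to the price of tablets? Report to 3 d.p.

At P_1 = 5.3 and P_2 = 29.7 and P_3 = 15.62: Q_1 = 1845.136.
∂Q_1/∂P_2 = 12.
ε = (∂Q_1/∂P_2)(P_2/Q_1) = 12 × (29.7/1845.136) ≈ 0.193.
Since ε > 0, laptops and tablets are substitutes.

0.193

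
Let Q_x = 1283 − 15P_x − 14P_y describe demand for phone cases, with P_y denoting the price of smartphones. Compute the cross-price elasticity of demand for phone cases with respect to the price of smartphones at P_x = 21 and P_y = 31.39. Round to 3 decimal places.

-0.831

At P_x = 21 and P_y = 31.39: Q_x = 528.54.
∂Q_x/∂P_y = -14.
ε = (∂Q_x/∂P_y)(P_y/Q_x) = -14 × (31.39/528.54) ≈ -0.831.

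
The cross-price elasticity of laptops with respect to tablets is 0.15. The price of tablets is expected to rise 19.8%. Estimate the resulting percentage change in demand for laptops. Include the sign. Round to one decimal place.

3.0%

%ΔQ ≈ ε × %ΔP of tablets = 0.15 × (19.8%) = 3.0%.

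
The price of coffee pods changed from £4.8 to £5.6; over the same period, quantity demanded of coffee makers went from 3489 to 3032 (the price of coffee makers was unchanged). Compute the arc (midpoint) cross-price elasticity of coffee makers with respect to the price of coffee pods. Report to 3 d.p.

ΔQ_A = 3032 − 3489 = -457; ΔP_B = 5.6 − 4.8 = 0.8.
Midpoints: Q̄_A = 3260.5, P̄_B = 5.20.
ε = (ΔQ_A/Q̄_A)/(ΔP_B/P̄_B) = (-457/3260.5)/(0.8/5.20) ≈ -0.911.
ε < 0: coffee makers and coffee pods are complements.

-0.911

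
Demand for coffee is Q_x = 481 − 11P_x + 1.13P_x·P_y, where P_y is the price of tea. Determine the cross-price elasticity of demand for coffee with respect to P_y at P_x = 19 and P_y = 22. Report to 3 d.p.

0.635

At P_x = 19 and P_y = 22: Q_x = 744.34.
∂Q_x/∂P_y = 1.13P_x = 1.13(19) = 21.4700.
ε = (∂Q_x/∂P_y)(P_y/Q_x) = 21.4700 × (22/744.34) ≈ 0.635.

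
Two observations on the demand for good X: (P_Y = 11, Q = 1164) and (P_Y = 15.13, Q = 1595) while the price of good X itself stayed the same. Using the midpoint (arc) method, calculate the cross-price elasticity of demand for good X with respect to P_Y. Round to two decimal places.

0.99

ΔQ_X = 1595 − 1164 = 431; ΔP_Y = 15.13 − 11 = 4.13.
Midpoints: Q̄_X = 1379.5, P̄_Y = 13.07.
ε = (ΔQ_X/Q̄_X)/(ΔP_Y/P̄_Y) = (431/1379.5)/(4.13/13.07) ≈ 0.99.
ε > 0: good X and good Y are substitutes.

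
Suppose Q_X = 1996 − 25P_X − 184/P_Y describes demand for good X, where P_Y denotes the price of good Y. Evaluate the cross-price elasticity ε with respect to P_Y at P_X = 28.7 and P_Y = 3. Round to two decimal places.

0.05

At P_X = 28.7 and P_Y = 3: Q_X = 1217.167.
∂Q_X/∂P_Y = 184/P_Y² = 20.4444.
ε = (∂Q_X/∂P_Y)(P_Y/Q_X) = 20.4444 × (3/1217.167) ≈ 0.05.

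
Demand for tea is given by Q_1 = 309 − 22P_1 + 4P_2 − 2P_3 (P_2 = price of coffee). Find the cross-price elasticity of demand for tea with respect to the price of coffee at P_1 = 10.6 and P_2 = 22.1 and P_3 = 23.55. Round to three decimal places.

0.755

At P_1 = 10.6 and P_2 = 22.1 and P_3 = 23.55: Q_1 = 117.1.
∂Q_1/∂P_2 = 4.
ε = (∂Q_1/∂P_2)(P_2/Q_1) = 4 × (22.1/117.1) ≈ 0.755.
Since ε > 0, tea and coffee are substitutes.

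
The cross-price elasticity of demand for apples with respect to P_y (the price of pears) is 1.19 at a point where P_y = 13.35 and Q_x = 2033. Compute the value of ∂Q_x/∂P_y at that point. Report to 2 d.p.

ε = (∂Q_x/∂P_y)·(P_y/Q_x) ⇒ ∂Q_x/∂P_y = ε·Q_x/P_y = 1.19 × 2033/13.35 ≈ 181.22.

181.22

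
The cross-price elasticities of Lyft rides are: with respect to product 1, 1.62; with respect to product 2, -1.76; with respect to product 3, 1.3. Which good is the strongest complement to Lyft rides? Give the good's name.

product 2

Complements have ε < 0. The most negative value is -1.76 (product 2).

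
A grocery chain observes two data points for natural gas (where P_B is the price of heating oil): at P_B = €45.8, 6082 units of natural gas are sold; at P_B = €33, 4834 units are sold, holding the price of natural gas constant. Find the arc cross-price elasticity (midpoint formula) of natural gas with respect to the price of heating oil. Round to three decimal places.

ΔQ_A = 4834 − 6082 = -1248; ΔP_B = 33 − 45.8 = -12.8.
Midpoints: Q̄_A = 5458.0, P̄_B = 39.40.
ε = (ΔQ_A/Q̄_A)/(ΔP_B/P̄_B) = (-1248/5458.0)/(-12.8/39.40) ≈ 0.704.

0.704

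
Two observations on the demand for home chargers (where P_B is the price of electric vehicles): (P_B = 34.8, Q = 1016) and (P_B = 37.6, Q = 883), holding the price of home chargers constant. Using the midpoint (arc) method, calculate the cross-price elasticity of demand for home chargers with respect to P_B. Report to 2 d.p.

ΔQ_A = 883 − 1016 = -133; ΔP_B = 37.6 − 34.8 = 2.8.
Midpoints: Q̄_A = 949.5, P̄_B = 36.20.
ε = (ΔQ_A/Q̄_A)/(ΔP_B/P̄_B) = (-133/949.5)/(2.8/36.20) ≈ -1.81.

-1.81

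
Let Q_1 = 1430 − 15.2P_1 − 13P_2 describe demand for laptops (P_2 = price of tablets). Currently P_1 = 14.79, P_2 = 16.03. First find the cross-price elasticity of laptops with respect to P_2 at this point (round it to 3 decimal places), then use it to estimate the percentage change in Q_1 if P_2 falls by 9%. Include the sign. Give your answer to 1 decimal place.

At P_1 = 14.79, P_2 = 16.03: Q_1 = 996.802.
∂Q_1/∂P_2 = -13.
ε = (∂Q_1/∂P_2)(P_2/Q_1) = -13.0000 × 16.03/996.802 ≈ -0.209.
%ΔQ_1 ≈ ε × %ΔP_2 = -0.209 × (-9%) = 1.9%.

1.9%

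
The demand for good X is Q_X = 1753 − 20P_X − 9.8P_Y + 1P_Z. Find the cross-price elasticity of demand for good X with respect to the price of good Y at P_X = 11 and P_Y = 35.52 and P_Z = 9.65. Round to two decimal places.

At P_X = 11 and P_Y = 35.52 and P_Z = 9.65: Q_X = 1194.554.
∂Q_X/∂P_Y = -9.8.
ε = (∂Q_X/∂P_Y)(P_Y/Q_X) = -9.8 × (35.52/1194.554) ≈ -0.29.
Since ε < 0, good X and good Y are complements.

-0.29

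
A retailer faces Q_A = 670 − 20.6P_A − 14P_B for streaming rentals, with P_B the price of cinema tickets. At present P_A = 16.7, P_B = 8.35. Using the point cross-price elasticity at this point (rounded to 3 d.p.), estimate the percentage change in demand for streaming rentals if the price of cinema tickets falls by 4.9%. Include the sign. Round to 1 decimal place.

At P_A = 16.7, P_B = 8.35: Q_A = 209.08.
∂Q_A/∂P_B = -14.
ε = (∂Q_A/∂P_B)(P_B/Q_A) = -14.0000 × 8.35/209.08 ≈ -0.559.
%ΔQ_A ≈ ε × %ΔP_B = -0.559 × (-4.9%) = 2.7%.

2.7%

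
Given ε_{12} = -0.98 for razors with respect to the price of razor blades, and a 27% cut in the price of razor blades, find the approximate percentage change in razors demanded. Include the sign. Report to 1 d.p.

26.5%

%ΔQ ≈ ε × %ΔP of razor blades = -0.98 × (-27%) = 26.5%.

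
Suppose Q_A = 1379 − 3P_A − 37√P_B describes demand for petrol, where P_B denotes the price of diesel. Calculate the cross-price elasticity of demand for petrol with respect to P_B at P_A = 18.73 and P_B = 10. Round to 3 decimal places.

-0.049

At P_A = 18.73 and P_B = 10: Q_A = 1205.806.
∂Q_A/∂P_B = -37/(2√P_B) = -37/(2√10) = -5.8502.
ε = (∂Q_A/∂P_B)(P_B/Q_A) = -5.8502 × (10/1205.806) ≈ -0.049.
ε < 0: complements.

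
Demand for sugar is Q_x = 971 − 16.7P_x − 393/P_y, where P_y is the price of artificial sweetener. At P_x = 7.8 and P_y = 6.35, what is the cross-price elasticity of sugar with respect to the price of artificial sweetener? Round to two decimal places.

At P_x = 7.8 and P_y = 6.35: Q_x = 778.850.
∂Q_x/∂P_y = 393/P_y² = 9.7464.
ε = (∂Q_x/∂P_y)(P_y/Q_x) = 9.7464 × (6.35/778.850) ≈ 0.08.

0.08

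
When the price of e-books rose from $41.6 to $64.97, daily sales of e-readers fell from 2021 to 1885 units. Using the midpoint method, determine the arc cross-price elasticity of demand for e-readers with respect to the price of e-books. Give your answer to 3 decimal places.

ΔQ_A = 1885 − 2021 = -136; ΔP_B = 64.97 − 41.6 = 23.37.
Midpoints: Q̄_A = 1953.0, P̄_B = 53.28.
ε = (ΔQ_A/Q̄_A)/(ΔP_B/P̄_B) = (-136/1953.0)/(23.37/53.28) ≈ -0.159.

-0.159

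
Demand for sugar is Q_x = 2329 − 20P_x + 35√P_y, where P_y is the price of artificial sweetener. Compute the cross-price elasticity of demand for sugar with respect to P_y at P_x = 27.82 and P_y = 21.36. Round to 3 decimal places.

0.042

At P_x = 27.82 and P_y = 21.36: Q_x = 1934.359.
∂Q_x/∂P_y = 35/(2√P_y) = 35/(2√21.36) = 3.7865.
ε = (∂Q_x/∂P_y)(P_y/Q_x) = 3.7865 × (21.36/1934.359) ≈ 0.042.
ε > 0: substitutes.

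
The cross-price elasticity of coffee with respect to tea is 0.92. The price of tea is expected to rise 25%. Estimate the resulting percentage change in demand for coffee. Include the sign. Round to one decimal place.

23.0%

%ΔQ ≈ ε × %ΔP of tea = 0.92 × (25%) = 23.0%.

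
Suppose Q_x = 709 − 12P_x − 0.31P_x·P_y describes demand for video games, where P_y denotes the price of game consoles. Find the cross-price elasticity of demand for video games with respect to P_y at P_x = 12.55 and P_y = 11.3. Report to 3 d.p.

At P_x = 12.55 and P_y = 11.3: Q_x = 514.437.
∂Q_x/∂P_y = -0.31P_x = -0.31(12.55) = -3.8905.
ε = (∂Q_x/∂P_y)(P_y/Q_x) = -3.8905 × (11.3/514.437) ≈ -0.085.
ε < 0: complements.

-0.085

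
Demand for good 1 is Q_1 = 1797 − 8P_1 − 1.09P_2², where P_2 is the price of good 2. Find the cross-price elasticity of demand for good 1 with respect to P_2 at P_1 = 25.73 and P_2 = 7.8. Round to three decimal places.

At P_1 = 25.73 and P_2 = 7.8: Q_1 = 1524.844.
∂Q_1/∂P_2 = -2.18P_2 = -2.18(7.8) = -17.0040.
ε = (∂Q_1/∂P_2)(P_2/Q_1) = -17.0040 × (7.8/1524.844) ≈ -0.087.
ε < 0: complements.

-0.087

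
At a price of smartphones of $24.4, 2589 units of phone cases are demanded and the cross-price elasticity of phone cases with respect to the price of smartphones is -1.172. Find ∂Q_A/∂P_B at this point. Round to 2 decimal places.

ε = (∂Q_A/∂P_B)·(P_B/Q_A) ⇒ ∂Q_A/∂P_B = ε·Q_A/P_B = -1.172 × 2589/24.4 ≈ -124.36.

-124.36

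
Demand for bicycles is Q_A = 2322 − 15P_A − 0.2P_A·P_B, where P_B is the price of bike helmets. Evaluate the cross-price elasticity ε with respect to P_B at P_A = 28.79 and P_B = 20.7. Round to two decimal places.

At P_A = 28.79 and P_B = 20.7: Q_A = 1770.959.
∂Q_A/∂P_B = -0.2P_A = -0.2(28.79) = -5.7580.
ε = (∂Q_A/∂P_B)(P_B/Q_A) = -5.7580 × (20.7/1770.959) ≈ -0.07.

-0.07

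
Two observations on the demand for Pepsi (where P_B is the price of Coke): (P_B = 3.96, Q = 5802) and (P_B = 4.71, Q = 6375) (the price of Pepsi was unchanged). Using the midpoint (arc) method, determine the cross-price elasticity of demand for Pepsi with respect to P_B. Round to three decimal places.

0.544

ΔQ_A = 6375 − 5802 = 573; ΔP_B = 4.71 − 3.96 = 0.75.
Midpoints: Q̄_A = 6088.5, P̄_B = 4.33.
ε = (ΔQ_A/Q̄_A)/(ΔP_B/P̄_B) = (573/6088.5)/(0.75/4.33) ≈ 0.544.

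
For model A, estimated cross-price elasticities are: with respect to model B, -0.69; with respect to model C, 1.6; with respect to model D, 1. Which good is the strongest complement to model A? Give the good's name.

model B

Complements have ε < 0. The most negative value is -0.69 (model B).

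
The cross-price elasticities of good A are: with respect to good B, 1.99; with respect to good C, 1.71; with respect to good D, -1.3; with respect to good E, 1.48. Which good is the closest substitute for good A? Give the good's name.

Substitutes have ε > 0. Among the positive values, 1.99 (good B) is largest.

good B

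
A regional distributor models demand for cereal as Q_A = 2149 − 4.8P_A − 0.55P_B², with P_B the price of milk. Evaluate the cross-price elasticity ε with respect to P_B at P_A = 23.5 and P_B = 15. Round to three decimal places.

At P_A = 23.5 and P_B = 15: Q_A = 1912.45.
∂Q_A/∂P_B = -1.1P_B = -1.1(15) = -16.5000.
ε = (∂Q_A/∂P_B)(P_B/Q_A) = -16.5000 × (15/1912.45) ≈ -0.129.
ε < 0: complements.

-0.129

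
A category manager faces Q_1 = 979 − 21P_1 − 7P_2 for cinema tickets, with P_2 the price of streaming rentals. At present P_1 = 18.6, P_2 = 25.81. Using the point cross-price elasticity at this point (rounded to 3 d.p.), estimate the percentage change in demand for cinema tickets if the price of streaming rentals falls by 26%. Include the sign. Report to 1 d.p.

At P_1 = 18.6, P_2 = 25.81: Q_1 = 407.73.
∂Q_1/∂P_2 = -7.
ε = (∂Q_1/∂P_2)(P_2/Q_1) = -7.0000 × 25.81/407.73 ≈ -0.443.
%ΔQ_1 ≈ ε × %ΔP_2 = -0.443 × (-26%) = 11.5%.

11.5%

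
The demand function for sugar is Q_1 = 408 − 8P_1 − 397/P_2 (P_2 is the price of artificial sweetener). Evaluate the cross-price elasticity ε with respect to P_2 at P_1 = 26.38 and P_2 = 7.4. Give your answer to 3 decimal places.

0.374

At P_1 = 26.38 and P_2 = 7.4: Q_1 = 143.311.
∂Q_1/∂P_2 = 397/P_2² = 7.2498.
ε = (∂Q_1/∂P_2)(P_2/Q_1) = 7.2498 × (7.4/143.311) ≈ 0.374.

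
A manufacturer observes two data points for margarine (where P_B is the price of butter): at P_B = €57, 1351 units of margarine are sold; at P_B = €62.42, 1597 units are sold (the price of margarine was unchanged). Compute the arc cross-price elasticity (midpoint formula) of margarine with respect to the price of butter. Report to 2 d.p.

ΔQ_A = 1597 − 1351 = 246; ΔP_B = 62.42 − 57 = 5.42.
Midpoints: Q̄_A = 1474.0, P̄_B = 59.71.
ε = (ΔQ_A/Q̄_A)/(ΔP_B/P̄_B) = (246/1474.0)/(5.42/59.71) ≈ 1.84.

1.84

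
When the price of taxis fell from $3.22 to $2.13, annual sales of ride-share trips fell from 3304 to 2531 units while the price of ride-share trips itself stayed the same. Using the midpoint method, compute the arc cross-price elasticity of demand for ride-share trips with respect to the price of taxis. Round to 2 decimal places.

0.65

ΔQ_A = 2531 − 3304 = -773; ΔP_B = 2.13 − 3.22 = -1.09.
Midpoints: Q̄_A = 2917.5, P̄_B = 2.67.
ε = (ΔQ_A/Q̄_A)/(ΔP_B/P̄_B) = (-773/2917.5)/(-1.09/2.67) ≈ 0.65.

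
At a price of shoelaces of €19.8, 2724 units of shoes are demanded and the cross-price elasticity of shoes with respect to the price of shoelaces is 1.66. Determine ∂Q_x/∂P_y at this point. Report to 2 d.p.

228.38

ε = (∂Q_x/∂P_y)·(P_y/Q_x) ⇒ ∂Q_x/∂P_y = ε·Q_x/P_y = 1.66 × 2724/19.8 ≈ 228.38.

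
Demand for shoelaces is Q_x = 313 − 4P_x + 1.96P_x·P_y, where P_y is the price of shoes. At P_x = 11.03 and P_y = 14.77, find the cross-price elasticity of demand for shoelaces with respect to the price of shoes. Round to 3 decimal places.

0.543

At P_x = 11.03 and P_y = 14.77: Q_x = 588.190.
∂Q_x/∂P_y = 1.96P_x = 1.96(11.03) = 21.6188.
ε = (∂Q_x/∂P_y)(P_y/Q_x) = 21.6188 × (14.77/588.190) ≈ 0.543.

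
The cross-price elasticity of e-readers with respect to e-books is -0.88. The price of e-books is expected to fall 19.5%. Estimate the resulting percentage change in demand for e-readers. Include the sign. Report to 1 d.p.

%ΔQ ≈ ε × %ΔP of e-books = -0.88 × (-19.5%) = 17.2%.

17.2%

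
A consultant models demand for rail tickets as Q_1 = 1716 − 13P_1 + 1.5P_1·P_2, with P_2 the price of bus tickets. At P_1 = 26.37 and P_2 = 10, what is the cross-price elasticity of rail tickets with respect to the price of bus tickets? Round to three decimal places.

0.224

At P_1 = 26.37 and P_2 = 10: Q_1 = 1768.74.
∂Q_1/∂P_2 = 1.5P_1 = 1.5(26.37) = 39.5550.
ε = (∂Q_1/∂P_2)(P_2/Q_1) = 39.5550 × (10/1768.74) ≈ 0.224.
ε > 0: substitutes.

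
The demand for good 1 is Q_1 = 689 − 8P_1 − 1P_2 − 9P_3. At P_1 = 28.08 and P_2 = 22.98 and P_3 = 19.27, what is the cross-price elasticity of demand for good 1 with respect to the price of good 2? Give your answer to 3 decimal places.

-0.086

At P_1 = 28.08 and P_2 = 22.98 and P_3 = 19.27: Q_1 = 267.95.
∂Q_1/∂P_2 = -1.
ε = (∂Q_1/∂P_2)(P_2/Q_1) = -1 × (22.98/267.95) ≈ -0.086.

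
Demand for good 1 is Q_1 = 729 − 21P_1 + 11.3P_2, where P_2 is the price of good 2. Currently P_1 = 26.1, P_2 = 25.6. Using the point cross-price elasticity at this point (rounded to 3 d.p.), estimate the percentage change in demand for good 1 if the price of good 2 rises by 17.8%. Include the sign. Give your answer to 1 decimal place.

10.9%

At P_1 = 26.1, P_2 = 25.6: Q_1 = 470.18.
∂Q_1/∂P_2 = 11.3.
ε = (∂Q_1/∂P_2)(P_2/Q_1) = 11.3000 × 25.6/470.18 ≈ 0.615.
%ΔQ_1 ≈ ε × %ΔP_2 = 0.615 × (17.8%) = 10.9%.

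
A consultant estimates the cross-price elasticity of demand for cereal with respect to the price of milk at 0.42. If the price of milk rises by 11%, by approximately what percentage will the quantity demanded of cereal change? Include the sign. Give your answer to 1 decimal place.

4.6%

%ΔQ ≈ ε × %ΔP of milk = 0.42 × (11%) = 4.6%.
Demand for cereal rises by about 4.6%.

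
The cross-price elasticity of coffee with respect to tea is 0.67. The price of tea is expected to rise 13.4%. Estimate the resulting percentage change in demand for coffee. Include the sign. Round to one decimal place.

9.0%

%ΔQ ≈ ε × %ΔP of tea = 0.67 × (13.4%) = 9.0%.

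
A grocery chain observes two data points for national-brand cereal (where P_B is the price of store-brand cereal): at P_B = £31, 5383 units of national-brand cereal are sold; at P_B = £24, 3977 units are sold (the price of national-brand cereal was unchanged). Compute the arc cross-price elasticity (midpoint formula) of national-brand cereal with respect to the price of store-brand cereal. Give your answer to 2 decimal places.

ΔQ_A = 3977 − 5383 = -1406; ΔP_B = 24 − 31 = -7.
Midpoints: Q̄_A = 4680.0, P̄_B = 27.50.
ε = (ΔQ_A/Q̄_A)/(ΔP_B/P̄_B) = (-1406/4680.0)/(-7/27.50) ≈ 1.18.

1.18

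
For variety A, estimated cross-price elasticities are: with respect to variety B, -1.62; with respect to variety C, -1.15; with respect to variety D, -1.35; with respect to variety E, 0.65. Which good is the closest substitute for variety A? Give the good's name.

Substitutes have ε > 0. Among the positive values, 0.65 (variety E) is largest.

variety E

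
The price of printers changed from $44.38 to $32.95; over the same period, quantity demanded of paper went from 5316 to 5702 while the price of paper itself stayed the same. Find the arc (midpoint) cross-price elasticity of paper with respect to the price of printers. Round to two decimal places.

ΔQ_A = 5702 − 5316 = 386; ΔP_B = 32.95 − 44.38 = -11.43.
Midpoints: Q̄_A = 5509.0, P̄_B = 38.67.
ε = (ΔQ_A/Q̄_A)/(ΔP_B/P̄_B) = (386/5509.0)/(-11.43/38.67) ≈ -0.24.

-0.24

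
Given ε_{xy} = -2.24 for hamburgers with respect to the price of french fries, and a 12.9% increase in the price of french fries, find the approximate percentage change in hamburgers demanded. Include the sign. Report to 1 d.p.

-28.9%

%ΔQ ≈ ε × %ΔP of french fries = -2.24 × (12.9%) = -28.9%.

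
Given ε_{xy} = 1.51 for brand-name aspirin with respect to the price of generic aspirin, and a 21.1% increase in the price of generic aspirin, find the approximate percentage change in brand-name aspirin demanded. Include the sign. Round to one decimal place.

31.9%

%ΔQ ≈ ε × %ΔP of generic aspirin = 1.51 × (21.1%) = 31.9%.
Demand for brand-name aspirin rises by about 31.9%.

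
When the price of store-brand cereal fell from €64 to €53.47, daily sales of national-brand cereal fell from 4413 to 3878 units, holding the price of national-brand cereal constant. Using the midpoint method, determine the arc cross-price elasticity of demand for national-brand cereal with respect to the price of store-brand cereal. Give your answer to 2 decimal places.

ΔQ_A = 3878 − 4413 = -535; ΔP_B = 53.47 − 64 = -10.53.
Midpoints: Q̄_A = 4145.5, P̄_B = 58.73.
ε = (ΔQ_A/Q̄_A)/(ΔP_B/P̄_B) = (-535/4145.5)/(-10.53/58.73) ≈ 0.72.
ε > 0: national-brand cereal and store-brand cereal are substitutes.

0.72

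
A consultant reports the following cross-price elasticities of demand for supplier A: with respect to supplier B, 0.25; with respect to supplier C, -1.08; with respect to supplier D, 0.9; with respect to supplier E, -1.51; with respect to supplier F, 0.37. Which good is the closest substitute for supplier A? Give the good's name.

supplier D

Substitutes have ε > 0. Among the positive values, 0.9 (supplier D) is largest.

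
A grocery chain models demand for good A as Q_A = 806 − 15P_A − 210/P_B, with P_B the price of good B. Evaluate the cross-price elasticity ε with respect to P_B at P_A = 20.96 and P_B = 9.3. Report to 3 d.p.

At P_A = 20.96 and P_B = 9.3: Q_A = 469.019.
∂Q_A/∂P_B = 210/P_B² = 2.4280.
ε = (∂Q_A/∂P_B)(P_B/Q_A) = 2.4280 × (9.3/469.019) ≈ 0.048.

0.048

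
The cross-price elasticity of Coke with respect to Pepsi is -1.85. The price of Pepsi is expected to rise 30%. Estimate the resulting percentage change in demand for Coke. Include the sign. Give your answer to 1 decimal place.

%ΔQ ≈ ε × %ΔP of Pepsi = -1.85 × (30%) = -55.5%.

-55.5%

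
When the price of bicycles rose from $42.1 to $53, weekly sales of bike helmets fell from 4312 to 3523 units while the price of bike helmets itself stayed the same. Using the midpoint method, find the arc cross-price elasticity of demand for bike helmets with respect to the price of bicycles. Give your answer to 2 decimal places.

ΔQ_A = 3523 − 4312 = -789; ΔP_B = 53 − 42.1 = 10.9.
Midpoints: Q̄_A = 3917.5, P̄_B = 47.55.
ε = (ΔQ_A/Q̄_A)/(ΔP_B/P̄_B) = (-789/3917.5)/(10.9/47.55) ≈ -0.88.
ε < 0: bike helmets and bicycles are complements.

-0.88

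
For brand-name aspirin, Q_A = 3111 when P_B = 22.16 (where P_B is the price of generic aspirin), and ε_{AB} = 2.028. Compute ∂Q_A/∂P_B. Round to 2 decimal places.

284.71

ε = (∂Q_A/∂P_B)·(P_B/Q_A) ⇒ ∂Q_A/∂P_B = ε·Q_A/P_B = 2.028 × 3111/22.16 ≈ 284.71.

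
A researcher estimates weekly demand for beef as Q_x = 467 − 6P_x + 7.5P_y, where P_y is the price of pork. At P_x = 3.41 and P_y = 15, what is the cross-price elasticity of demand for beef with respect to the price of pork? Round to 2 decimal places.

At P_x = 3.41 and P_y = 15: Q_x = 559.04.
∂Q_x/∂P_y = 7.5.
ε = (∂Q_x/∂P_y)(P_y/Q_x) = 7.5 × (15/559.04) ≈ 0.20.
Since ε > 0, beef and pork are substitutes.

0.20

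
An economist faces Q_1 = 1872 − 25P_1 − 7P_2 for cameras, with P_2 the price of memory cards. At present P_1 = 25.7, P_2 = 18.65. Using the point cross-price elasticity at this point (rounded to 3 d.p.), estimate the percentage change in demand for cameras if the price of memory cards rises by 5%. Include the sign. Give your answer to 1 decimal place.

-0.6%

At P_1 = 25.7, P_2 = 18.65: Q_1 = 1098.95.
∂Q_1/∂P_2 = -7.
ε = (∂Q_1/∂P_2)(P_2/Q_1) = -7.0000 × 18.65/1098.95 ≈ -0.119.
%ΔQ_1 ≈ ε × %ΔP_2 = -0.119 × (5%) = -0.6%.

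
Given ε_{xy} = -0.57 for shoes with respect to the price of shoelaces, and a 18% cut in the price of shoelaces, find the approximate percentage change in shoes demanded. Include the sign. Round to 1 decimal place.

%ΔQ ≈ ε × %ΔP of shoelaces = -0.57 × (-18%) = 10.3%.

10.3%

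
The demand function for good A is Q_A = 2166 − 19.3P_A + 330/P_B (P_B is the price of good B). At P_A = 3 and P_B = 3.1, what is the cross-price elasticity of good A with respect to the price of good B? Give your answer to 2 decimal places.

-0.05

At P_A = 3 and P_B = 3.1: Q_A = 2214.552.
∂Q_A/∂P_B = −330/P_B² = -34.3392.
ε = (∂Q_A/∂P_B)(P_B/Q_A) = -34.3392 × (3.1/2214.552) ≈ -0.05.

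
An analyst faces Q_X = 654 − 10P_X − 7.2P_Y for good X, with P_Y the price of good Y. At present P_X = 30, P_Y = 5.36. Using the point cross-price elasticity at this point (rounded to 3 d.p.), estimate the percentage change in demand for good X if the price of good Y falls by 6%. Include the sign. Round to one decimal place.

At P_X = 30, P_Y = 5.36: Q_X = 315.408.
∂Q_X/∂P_Y = -7.2.
ε = (∂Q_X/∂P_Y)(P_Y/Q_X) = -7.2000 × 5.36/315.408 ≈ -0.122.
%ΔQ_X ≈ ε × %ΔP_Y = -0.122 × (-6%) = 0.7%.

0.7%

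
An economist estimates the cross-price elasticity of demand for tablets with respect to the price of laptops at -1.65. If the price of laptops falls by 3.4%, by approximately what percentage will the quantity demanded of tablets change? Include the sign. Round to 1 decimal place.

5.6%

%ΔQ ≈ ε × %ΔP of laptops = -1.65 × (-3.4%) = 5.6%.
Demand for tablets rises by about 5.6%.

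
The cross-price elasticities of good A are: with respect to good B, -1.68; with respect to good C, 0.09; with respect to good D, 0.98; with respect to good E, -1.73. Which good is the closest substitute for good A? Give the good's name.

good D

Substitutes have ε > 0. Among the positive values, 0.98 (good D) is largest.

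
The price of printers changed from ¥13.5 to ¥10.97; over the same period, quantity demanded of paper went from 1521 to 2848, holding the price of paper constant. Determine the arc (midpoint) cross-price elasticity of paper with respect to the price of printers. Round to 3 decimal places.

ΔQ_A = 2848 − 1521 = 1327; ΔP_B = 10.97 − 13.5 = -2.53.
Midpoints: Q̄_A = 2184.5, P̄_B = 12.23.
ε = (ΔQ_A/Q̄_A)/(ΔP_B/P̄_B) = (1327/2184.5)/(-2.53/12.23) ≈ -2.938.
ε < 0: paper and printers are complements.

-2.938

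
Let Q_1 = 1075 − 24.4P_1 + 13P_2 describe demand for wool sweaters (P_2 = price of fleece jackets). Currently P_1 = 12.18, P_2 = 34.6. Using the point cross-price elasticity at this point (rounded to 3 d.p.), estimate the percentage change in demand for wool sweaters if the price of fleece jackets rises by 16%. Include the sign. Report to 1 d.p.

At P_1 = 12.18, P_2 = 34.6: Q_1 = 1227.608.
∂Q_1/∂P_2 = 13.
ε = (∂Q_1/∂P_2)(P_2/Q_1) = 13.0000 × 34.6/1227.608 ≈ 0.366.
%ΔQ_1 ≈ ε × %ΔP_2 = 0.366 × (16%) = 5.9%.

5.9%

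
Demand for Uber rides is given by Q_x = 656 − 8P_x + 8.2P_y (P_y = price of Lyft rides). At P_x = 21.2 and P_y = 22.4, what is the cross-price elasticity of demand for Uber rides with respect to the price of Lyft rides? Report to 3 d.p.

0.274

At P_x = 21.2 and P_y = 22.4: Q_x = 670.08.
∂Q_x/∂P_y = 8.2.
ε = (∂Q_x/∂P_y)(P_y/Q_x) = 8.2 × (22.4/670.08) ≈ 0.274.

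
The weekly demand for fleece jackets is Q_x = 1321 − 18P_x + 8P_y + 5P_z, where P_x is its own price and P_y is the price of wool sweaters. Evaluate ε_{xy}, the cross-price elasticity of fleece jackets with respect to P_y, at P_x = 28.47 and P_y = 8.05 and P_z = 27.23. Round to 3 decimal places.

At P_x = 28.47 and P_y = 8.05 and P_z = 27.23: Q_x = 1009.09.
∂Q_x/∂P_y = 8.
ε = (∂Q_x/∂P_y)(P_y/Q_x) = 8 × (8.05/1009.09) ≈ 0.064.

0.064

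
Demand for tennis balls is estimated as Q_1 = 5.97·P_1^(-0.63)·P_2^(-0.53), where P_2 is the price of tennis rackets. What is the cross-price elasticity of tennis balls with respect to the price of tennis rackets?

In a log-linear (constant-elasticity) demand function, the coefficient on the exponent of P_2 is the cross-price elasticity.
ε = -0.53. Negative, so tennis balls and tennis rackets are complements.

-0.53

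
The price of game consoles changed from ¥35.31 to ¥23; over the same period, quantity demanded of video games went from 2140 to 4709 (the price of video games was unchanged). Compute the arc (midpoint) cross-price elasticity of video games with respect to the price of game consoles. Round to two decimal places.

ΔQ_A = 4709 − 2140 = 2569; ΔP_B = 23 − 35.31 = -12.31.
Midpoints: Q̄_A = 3424.5, P̄_B = 29.16.
ε = (ΔQ_A/Q̄_A)/(ΔP_B/P̄_B) = (2569/3424.5)/(-12.31/29.16) ≈ -1.78.

-1.78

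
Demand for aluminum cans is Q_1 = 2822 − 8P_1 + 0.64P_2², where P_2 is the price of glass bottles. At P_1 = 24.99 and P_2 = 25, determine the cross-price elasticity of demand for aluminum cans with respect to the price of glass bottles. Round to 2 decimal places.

0.26

At P_1 = 24.99 and P_2 = 25: Q_1 = 3022.08.
∂Q_1/∂P_2 = 1.28P_2 = 1.28(25) = 32.0000.
ε = (∂Q_1/∂P_2)(P_2/Q_1) = 32.0000 × (25/3022.08) ≈ 0.26.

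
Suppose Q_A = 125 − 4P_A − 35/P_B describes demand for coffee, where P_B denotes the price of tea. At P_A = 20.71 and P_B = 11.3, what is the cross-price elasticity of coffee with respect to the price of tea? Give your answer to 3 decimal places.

0.079

At P_A = 20.71 and P_B = 11.3: Q_A = 39.063.
∂Q_A/∂P_B = 35/P_B² = 0.2741.
ε = (∂Q_A/∂P_B)(P_B/Q_A) = 0.2741 × (11.3/39.063) ≈ 0.079.
ε > 0: substitutes.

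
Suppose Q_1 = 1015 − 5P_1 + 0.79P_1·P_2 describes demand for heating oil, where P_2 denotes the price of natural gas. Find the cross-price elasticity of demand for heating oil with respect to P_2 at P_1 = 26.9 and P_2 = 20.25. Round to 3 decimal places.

At P_1 = 26.9 and P_2 = 20.25: Q_1 = 1310.833.
∂Q_1/∂P_2 = 0.79P_1 = 0.79(26.9) = 21.2510.
ε = (∂Q_1/∂P_2)(P_2/Q_1) = 21.2510 × (20.25/1310.833) ≈ 0.328.
ε > 0: substitutes.

0.328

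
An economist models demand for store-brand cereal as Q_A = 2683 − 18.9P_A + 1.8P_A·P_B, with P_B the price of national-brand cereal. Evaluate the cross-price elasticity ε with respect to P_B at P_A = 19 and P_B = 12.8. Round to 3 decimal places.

0.159

At P_A = 19 and P_B = 12.8: Q_A = 2761.66.
∂Q_A/∂P_B = 1.8P_A = 1.8(19) = 34.2000.
ε = (∂Q_A/∂P_B)(P_B/Q_A) = 34.2000 × (12.8/2761.66) ≈ 0.159.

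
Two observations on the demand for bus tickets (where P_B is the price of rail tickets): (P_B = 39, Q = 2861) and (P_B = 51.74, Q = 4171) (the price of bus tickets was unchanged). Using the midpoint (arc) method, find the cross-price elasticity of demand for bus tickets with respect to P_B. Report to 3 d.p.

1.327

ΔQ_A = 4171 − 2861 = 1310; ΔP_B = 51.74 − 39 = 12.74.
Midpoints: Q̄_A = 3516.0, P̄_B = 45.37.
ε = (ΔQ_A/Q̄_A)/(ΔP_B/P̄_B) = (1310/3516.0)/(12.74/45.37) ≈ 1.327.
ε > 0: bus tickets and rail tickets are substitutes.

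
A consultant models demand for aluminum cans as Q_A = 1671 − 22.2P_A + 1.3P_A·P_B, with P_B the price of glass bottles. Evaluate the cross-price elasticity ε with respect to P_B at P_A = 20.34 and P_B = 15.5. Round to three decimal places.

At P_A = 20.34 and P_B = 15.5: Q_A = 1629.303.
∂Q_A/∂P_B = 1.3P_A = 1.3(20.34) = 26.4420.
ε = (∂Q_A/∂P_B)(P_B/Q_A) = 26.4420 × (15.5/1629.303) ≈ 0.252.
ε > 0: substitutes.

0.252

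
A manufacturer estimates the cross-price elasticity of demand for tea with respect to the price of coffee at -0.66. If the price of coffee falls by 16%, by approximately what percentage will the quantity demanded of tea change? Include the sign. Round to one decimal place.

10.6%

%ΔQ ≈ ε × %ΔP of coffee = -0.66 × (-16%) = 10.6%.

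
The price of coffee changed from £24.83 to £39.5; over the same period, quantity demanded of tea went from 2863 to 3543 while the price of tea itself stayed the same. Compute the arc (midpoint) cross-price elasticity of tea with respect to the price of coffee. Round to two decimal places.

0.47

ΔQ_A = 3543 − 2863 = 680; ΔP_B = 39.5 − 24.83 = 14.67.
Midpoints: Q̄_A = 3203.0, P̄_B = 32.16.
ε = (ΔQ_A/Q̄_A)/(ΔP_B/P̄_B) = (680/3203.0)/(14.67/32.16) ≈ 0.47.
ε > 0: tea and coffee are substitutes.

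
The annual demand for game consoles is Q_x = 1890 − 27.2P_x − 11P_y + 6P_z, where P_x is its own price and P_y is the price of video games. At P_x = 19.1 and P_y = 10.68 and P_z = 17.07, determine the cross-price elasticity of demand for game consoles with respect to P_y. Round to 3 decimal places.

At P_x = 19.1 and P_y = 10.68 and P_z = 17.07: Q_x = 1355.42.
∂Q_x/∂P_y = -11.
ε = (∂Q_x/∂P_y)(P_y/Q_x) = -11 × (10.68/1355.42) ≈ -0.087.

-0.087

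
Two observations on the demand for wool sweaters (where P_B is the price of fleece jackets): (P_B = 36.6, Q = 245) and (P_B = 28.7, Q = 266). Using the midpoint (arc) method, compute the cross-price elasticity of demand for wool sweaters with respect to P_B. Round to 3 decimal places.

-0.340

ΔQ_A = 266 − 245 = 21; ΔP_B = 28.7 − 36.6 = -7.9.
Midpoints: Q̄_A = 255.5, P̄_B = 32.65.
ε = (ΔQ_A/Q̄_A)/(ΔP_B/P̄_B) = (21/255.5)/(-7.9/32.65) ≈ -0.340.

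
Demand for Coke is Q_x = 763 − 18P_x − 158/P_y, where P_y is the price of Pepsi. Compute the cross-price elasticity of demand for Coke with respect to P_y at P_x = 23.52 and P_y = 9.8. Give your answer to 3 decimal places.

0.050

At P_x = 23.52 and P_y = 9.8: Q_x = 323.518.
∂Q_x/∂P_y = 158/P_y² = 1.6451.
ε = (∂Q_x/∂P_y)(P_y/Q_x) = 1.6451 × (9.8/323.518) ≈ 0.050.
ε > 0: substitutes.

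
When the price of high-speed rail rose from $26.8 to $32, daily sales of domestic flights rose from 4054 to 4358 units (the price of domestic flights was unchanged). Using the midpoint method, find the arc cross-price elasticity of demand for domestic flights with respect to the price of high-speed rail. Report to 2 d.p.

0.41

ΔQ_A = 4358 − 4054 = 304; ΔP_B = 32 − 26.8 = 5.2.
Midpoints: Q̄_A = 4206.0, P̄_B = 29.40.
ε = (ΔQ_A/Q̄_A)/(ΔP_B/P̄_B) = (304/4206.0)/(5.2/29.40) ≈ 0.41.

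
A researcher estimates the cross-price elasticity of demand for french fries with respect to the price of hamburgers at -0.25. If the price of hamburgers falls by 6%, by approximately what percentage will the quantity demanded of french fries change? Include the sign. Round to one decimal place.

%ΔQ ≈ ε × %ΔP of hamburgers = -0.25 × (-6%) = 1.5%.
Demand for french fries rises by about 1.5%.

1.5%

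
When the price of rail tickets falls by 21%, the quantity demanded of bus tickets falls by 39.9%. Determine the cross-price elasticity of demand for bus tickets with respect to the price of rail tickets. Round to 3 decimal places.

1.900

ε = (%ΔQ of bus tickets) / (%ΔP of rail tickets) = (-39.9%) / (-21%) ≈ 1.900.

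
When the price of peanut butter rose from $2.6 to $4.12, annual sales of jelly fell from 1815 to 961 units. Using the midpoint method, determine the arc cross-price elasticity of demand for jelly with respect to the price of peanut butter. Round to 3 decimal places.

ΔQ_A = 961 − 1815 = -854; ΔP_B = 4.12 − 2.6 = 1.52.
Midpoints: Q̄_A = 1388.0, P̄_B = 3.36.
ε = (ΔQ_A/Q̄_A)/(ΔP_B/P̄_B) = (-854/1388.0)/(1.52/3.36) ≈ -1.360.
ε < 0: jelly and peanut butter are complements.

-1.360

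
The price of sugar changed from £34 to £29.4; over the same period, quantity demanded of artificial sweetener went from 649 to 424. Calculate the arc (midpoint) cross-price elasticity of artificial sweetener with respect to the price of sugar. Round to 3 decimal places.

2.890

ΔQ_A = 424 − 649 = -225; ΔP_B = 29.4 − 34 = -4.6.
Midpoints: Q̄_A = 536.5, P̄_B = 31.70.
ε = (ΔQ_A/Q̄_A)/(ΔP_B/P̄_B) = (-225/536.5)/(-4.6/31.70) ≈ 2.890.
ε > 0: artificial sweetener and sugar are substitutes.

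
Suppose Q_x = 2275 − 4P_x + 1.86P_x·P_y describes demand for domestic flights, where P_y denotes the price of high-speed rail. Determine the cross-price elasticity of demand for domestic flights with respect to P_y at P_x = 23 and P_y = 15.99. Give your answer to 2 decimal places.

At P_x = 23 and P_y = 15.99: Q_x = 2867.052.
∂Q_x/∂P_y = 1.86P_x = 1.86(23) = 42.7800.
ε = (∂Q_x/∂P_y)(P_y/Q_x) = 42.7800 × (15.99/2867.052) ≈ 0.24.

0.24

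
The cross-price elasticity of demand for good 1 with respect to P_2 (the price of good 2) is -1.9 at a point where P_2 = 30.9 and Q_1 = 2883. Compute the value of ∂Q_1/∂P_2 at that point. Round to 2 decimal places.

-177.27

ε = (∂Q_1/∂P_2)·(P_2/Q_1) ⇒ ∂Q_1/∂P_2 = ε·Q_1/P_2 = -1.9 × 2883/30.9 ≈ -177.27.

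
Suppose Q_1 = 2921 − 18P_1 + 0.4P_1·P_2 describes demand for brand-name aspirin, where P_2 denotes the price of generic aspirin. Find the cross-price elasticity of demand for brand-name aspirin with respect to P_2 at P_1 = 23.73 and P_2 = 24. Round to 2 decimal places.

0.08

At P_1 = 23.73 and P_2 = 24: Q_1 = 2721.668.
∂Q_1/∂P_2 = 0.4P_1 = 0.4(23.73) = 9.4920.
ε = (∂Q_1/∂P_2)(P_2/Q_1) = 9.4920 × (24/2721.668) ≈ 0.08.
ε > 0: substitutes.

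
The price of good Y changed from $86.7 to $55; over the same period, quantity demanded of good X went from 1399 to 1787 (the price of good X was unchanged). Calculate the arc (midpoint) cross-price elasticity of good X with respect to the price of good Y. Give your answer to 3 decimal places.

ΔQ_X = 1787 − 1399 = 388; ΔP_Y = 55 − 86.7 = -31.7.
Midpoints: Q̄_X = 1593.0, P̄_Y = 70.85.
ε = (ΔQ_X/Q̄_X)/(ΔP_Y/P̄_Y) = (388/1593.0)/(-31.7/70.85) ≈ -0.544.

-0.544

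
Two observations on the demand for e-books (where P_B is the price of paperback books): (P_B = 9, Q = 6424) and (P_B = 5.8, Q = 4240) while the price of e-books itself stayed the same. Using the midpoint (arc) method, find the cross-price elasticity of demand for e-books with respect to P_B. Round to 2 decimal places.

ΔQ_A = 4240 − 6424 = -2184; ΔP_B = 5.8 − 9 = -3.2.
Midpoints: Q̄_A = 5332.0, P̄_B = 7.40.
ε = (ΔQ_A/Q̄_A)/(ΔP_B/P̄_B) = (-2184/5332.0)/(-3.2/7.40) ≈ 0.95.
ε > 0: e-books and paperback books are substitutes.

0.95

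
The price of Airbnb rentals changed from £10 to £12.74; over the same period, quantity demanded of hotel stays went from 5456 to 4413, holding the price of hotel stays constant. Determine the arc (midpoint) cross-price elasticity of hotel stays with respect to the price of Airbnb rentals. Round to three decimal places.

-0.877

ΔQ_A = 4413 − 5456 = -1043; ΔP_B = 12.74 − 10 = 2.74.
Midpoints: Q̄_A = 4934.5, P̄_B = 11.37.
ε = (ΔQ_A/Q̄_A)/(ΔP_B/P̄_B) = (-1043/4934.5)/(2.74/11.37) ≈ -0.877.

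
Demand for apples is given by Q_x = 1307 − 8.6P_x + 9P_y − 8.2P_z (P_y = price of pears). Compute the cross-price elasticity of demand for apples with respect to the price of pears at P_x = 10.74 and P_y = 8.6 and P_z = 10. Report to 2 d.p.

At P_x = 10.74 and P_y = 8.6 and P_z = 10: Q_x = 1210.036.
∂Q_x/∂P_y = 9.
ε = (∂Q_x/∂P_y)(P_y/Q_x) = 9 × (8.6/1210.036) ≈ 0.06.

0.06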